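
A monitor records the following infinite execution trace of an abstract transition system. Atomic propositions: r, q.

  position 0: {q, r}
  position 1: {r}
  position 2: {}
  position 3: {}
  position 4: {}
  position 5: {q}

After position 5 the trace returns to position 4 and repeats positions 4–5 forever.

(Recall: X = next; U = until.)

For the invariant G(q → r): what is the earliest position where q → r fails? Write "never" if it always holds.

Check q → r at each position in order: 0 ✓, 1 ✓, 2 ✓, 3 ✓, 4 ✓.
At position 5 the labels are {q}, so q → r is false there. This is the first violation.

5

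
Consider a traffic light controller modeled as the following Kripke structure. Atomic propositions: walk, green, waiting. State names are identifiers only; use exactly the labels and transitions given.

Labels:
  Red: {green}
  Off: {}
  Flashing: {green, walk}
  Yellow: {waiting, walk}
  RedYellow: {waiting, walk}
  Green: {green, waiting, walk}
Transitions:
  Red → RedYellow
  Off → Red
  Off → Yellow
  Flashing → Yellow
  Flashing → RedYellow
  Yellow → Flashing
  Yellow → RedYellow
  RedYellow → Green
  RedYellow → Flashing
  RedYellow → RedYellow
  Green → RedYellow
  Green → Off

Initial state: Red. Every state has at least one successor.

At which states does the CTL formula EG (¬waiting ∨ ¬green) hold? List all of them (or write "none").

{Red, Off, Flashing, Yellow, RedYellow}

States satisfying ¬waiting ∨ ¬green: {Red, Off, Flashing, Yellow, RedYellow}.
States satisfying EG (¬waiting ∨ ¬green): {Red, Off, Flashing, Yellow, RedYellow}.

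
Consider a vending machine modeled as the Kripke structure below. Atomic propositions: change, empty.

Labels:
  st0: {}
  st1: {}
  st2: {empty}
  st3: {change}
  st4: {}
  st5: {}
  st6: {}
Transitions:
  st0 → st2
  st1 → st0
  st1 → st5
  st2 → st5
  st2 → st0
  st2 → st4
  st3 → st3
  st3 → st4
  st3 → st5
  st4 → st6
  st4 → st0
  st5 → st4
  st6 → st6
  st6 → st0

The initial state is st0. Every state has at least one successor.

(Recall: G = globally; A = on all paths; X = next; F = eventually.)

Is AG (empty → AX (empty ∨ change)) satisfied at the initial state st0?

States satisfying empty → AX (empty ∨ change): {st0, st1, st3, st4, st5, st6}.
States satisfying AG (empty → AX (empty ∨ change)): ∅.
st2 is reachable from st0 and violates empty → AX (empty ∨ change), so AG fails at st0.
st0 ∉ Sat(AG (empty → AX (empty ∨ change))).

Violated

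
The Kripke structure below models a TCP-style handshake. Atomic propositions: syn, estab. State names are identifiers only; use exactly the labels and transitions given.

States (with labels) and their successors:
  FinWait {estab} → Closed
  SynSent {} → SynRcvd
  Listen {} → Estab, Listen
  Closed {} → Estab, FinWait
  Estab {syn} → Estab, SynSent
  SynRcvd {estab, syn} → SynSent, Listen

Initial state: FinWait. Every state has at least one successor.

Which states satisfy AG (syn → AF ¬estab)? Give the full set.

States satisfying syn → AF ¬estab: {FinWait, SynSent, Listen, Closed, Estab, SynRcvd}.
States satisfying AG (syn → AF ¬estab): {FinWait, SynSent, Listen, Closed, Estab, SynRcvd}.

{FinWait, SynSent, Listen, Closed, Estab, SynRcvd}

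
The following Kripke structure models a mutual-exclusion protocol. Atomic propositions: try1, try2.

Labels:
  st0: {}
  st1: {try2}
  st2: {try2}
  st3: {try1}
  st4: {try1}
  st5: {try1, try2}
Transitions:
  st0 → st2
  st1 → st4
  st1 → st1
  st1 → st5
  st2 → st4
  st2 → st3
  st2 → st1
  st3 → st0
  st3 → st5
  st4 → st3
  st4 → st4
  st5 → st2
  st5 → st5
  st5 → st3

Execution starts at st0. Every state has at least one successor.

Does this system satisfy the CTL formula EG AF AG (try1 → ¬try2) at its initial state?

States satisfying AF AG (try1 → ¬try2): ∅.
States satisfying EG AF AG (try1 → ¬try2): ∅.
No suitable path/successor from st0 witnesses the formula.
st0 ∉ Sat(EG AF AG (try1 → ¬try2)).

No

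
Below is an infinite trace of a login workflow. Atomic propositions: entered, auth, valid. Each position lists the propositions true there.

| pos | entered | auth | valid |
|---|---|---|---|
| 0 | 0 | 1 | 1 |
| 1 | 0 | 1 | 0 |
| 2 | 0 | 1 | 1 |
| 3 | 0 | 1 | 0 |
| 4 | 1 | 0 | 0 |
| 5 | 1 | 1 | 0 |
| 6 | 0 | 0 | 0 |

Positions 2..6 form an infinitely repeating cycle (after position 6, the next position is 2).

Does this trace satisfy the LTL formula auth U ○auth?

Walking from position 0: ○auth first holds at position 0, and auth holds at every earlier position along the way, so auth U ○auth holds.

Holds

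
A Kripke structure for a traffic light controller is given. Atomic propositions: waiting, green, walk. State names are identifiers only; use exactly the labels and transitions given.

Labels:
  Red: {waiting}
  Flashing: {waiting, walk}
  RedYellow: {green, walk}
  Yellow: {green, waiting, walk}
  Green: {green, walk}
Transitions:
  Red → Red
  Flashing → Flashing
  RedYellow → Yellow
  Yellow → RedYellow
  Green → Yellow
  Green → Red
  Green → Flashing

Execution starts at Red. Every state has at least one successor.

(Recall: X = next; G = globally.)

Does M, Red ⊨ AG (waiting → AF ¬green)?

Holds

States satisfying waiting → AF ¬green: {Red, Flashing, RedYellow, Green}.
States satisfying AG (waiting → AF ¬green): {Red, Flashing}.
Every state reachable from Red satisfies waiting → AF ¬green.
Red ∈ Sat(AG (waiting → AF ¬green)).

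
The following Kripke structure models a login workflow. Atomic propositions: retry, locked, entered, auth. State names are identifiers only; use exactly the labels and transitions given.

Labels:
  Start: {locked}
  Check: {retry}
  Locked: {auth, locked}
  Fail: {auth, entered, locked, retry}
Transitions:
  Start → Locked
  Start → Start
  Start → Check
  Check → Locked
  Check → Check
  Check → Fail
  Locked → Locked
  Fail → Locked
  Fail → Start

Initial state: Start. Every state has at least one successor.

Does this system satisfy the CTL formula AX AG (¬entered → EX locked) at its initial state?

Holds

States satisfying AG (¬entered → EX locked): {Start, Check, Locked, Fail}.
States satisfying AX AG (¬entered → EX locked): {Start, Check, Locked, Fail}.
Start ∈ Sat(AX AG (¬entered → EX locked)).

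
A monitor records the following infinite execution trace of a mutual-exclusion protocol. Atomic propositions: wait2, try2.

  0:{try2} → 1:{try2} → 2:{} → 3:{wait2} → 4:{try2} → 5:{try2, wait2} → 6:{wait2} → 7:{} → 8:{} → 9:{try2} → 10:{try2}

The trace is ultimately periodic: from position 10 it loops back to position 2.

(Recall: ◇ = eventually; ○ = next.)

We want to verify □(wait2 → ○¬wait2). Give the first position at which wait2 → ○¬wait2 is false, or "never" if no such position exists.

5

Check wait2 → ○¬wait2 at each position in order: 0 ✓, 1 ✓, 2 ✓, 3 ✓, 4 ✓.
At position 5 the labels are {try2, wait2} and the next position 6 has {wait2}, so wait2 → ○¬wait2 is false there. This is the first violation.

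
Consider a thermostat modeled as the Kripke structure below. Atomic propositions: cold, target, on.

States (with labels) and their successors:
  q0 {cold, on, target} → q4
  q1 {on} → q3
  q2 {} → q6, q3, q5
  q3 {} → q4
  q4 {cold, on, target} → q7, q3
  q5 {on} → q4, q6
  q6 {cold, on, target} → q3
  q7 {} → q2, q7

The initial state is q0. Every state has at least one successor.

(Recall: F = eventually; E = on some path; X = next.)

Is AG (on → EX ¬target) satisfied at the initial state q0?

Violated

States satisfying on → EX ¬target: {q1, q2, q3, q4, q6, q7}.
States satisfying AG (on → EX ¬target): ∅.
q0 is reachable from q0 and violates on → EX ¬target, so AG fails at q0.
q0 ∉ Sat(AG (on → EX ¬target)).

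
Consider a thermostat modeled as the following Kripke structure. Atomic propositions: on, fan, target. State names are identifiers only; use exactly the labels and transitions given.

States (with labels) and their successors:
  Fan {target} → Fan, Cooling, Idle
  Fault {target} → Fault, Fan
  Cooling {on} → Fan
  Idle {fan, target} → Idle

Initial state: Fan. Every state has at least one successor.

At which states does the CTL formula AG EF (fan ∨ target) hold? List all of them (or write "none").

{Fan, Fault, Cooling, Idle}

States satisfying EF (fan ∨ target): {Fan, Fault, Cooling, Idle}.
States satisfying AG EF (fan ∨ target): {Fan, Fault, Cooling, Idle}.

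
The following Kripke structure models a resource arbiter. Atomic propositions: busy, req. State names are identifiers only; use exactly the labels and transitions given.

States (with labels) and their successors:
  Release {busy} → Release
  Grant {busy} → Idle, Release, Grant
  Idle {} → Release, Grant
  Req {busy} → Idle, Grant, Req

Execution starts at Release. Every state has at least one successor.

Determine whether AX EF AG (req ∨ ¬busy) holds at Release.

Does not hold

States satisfying EF AG (req ∨ ¬busy): ∅.
States satisfying AX EF AG (req ∨ ¬busy): ∅.
Release ∉ Sat(AX EF AG (req ∨ ¬busy)).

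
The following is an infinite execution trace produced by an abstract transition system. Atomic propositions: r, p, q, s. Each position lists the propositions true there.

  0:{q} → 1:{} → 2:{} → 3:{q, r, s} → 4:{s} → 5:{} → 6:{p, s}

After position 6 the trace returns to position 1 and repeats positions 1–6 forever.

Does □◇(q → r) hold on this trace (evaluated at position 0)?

◇(q → r) holds at every position 0..6, and those are all positions ever visited, so □◇(q → r) holds.

Yes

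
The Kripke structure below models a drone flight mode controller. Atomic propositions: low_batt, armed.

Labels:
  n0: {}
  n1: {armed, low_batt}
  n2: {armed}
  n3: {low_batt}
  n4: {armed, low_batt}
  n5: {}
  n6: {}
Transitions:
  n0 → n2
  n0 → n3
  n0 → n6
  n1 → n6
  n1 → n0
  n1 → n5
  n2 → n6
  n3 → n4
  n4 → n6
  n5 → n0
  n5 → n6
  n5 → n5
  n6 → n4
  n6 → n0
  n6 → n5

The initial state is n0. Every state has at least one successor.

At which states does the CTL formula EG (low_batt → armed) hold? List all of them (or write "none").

States satisfying low_batt → armed: {n0, n1, n2, n4, n5, n6}.
States satisfying EG (low_batt → armed): {n0, n1, n2, n4, n5, n6}.

{n0, n1, n2, n4, n5, n6}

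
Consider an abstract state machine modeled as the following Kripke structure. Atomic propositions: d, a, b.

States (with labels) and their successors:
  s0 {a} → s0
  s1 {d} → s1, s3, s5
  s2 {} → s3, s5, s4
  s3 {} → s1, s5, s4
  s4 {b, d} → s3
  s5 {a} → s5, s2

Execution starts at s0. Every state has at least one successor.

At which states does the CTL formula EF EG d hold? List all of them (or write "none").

{s1, s2, s3, s4, s5}

States satisfying EG d: {s1}.
States satisfying EF EG d: {s1, s2, s3, s4, s5}.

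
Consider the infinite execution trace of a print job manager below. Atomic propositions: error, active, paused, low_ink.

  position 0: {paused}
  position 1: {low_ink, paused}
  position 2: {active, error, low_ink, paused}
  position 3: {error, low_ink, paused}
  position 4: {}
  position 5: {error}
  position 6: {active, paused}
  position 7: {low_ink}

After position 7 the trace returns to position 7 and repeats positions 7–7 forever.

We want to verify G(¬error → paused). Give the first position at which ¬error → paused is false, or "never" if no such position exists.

Check ¬error → paused at each position in order: 0 ✓, 1 ✓, 2 ✓, 3 ✓.
At position 4 the labels are {}, so ¬error → paused is false there. This is the first violation.

4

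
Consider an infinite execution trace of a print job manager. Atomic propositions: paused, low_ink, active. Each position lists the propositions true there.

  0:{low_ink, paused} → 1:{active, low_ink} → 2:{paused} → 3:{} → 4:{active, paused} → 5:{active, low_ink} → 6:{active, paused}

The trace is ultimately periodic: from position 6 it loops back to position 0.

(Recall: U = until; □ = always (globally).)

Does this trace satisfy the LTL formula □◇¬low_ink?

Satisfied

◇¬low_ink holds at every position 0..6, and those are all positions ever visited, so □◇¬low_ink holds.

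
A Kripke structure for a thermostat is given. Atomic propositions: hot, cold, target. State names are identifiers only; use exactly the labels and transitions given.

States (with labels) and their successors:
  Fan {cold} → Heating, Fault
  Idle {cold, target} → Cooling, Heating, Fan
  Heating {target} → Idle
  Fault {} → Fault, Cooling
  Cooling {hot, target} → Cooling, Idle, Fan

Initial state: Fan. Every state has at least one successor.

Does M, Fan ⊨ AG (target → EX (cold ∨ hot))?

Satisfied

States satisfying target → EX (cold ∨ hot): {Fan, Idle, Heating, Fault, Cooling}.
States satisfying AG (target → EX (cold ∨ hot)): {Fan, Idle, Heating, Fault, Cooling}.
Every state reachable from Fan satisfies target → EX (cold ∨ hot).
Fan ∈ Sat(AG (target → EX (cold ∨ hot))).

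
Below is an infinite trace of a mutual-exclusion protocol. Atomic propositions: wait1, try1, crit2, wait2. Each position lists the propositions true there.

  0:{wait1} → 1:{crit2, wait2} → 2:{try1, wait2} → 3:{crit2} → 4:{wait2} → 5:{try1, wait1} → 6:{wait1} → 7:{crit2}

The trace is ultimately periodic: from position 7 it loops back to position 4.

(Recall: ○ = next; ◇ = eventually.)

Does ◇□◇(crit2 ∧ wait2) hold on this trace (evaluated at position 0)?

□◇(crit2 ∧ wait2) is false at every position 0..7, so it never becomes true and ◇□◇(crit2 ∧ wait2) fails.

Does not hold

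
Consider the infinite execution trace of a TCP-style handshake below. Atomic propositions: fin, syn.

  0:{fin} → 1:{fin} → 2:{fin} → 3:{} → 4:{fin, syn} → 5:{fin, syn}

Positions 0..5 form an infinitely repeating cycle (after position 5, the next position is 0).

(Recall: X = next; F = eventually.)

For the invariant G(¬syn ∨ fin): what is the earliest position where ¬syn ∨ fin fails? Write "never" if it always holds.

¬syn ∨ fin holds at every position 0..5, and those are all the positions the trace ever visits, so the invariant G(¬syn ∨ fin) is never violated.

never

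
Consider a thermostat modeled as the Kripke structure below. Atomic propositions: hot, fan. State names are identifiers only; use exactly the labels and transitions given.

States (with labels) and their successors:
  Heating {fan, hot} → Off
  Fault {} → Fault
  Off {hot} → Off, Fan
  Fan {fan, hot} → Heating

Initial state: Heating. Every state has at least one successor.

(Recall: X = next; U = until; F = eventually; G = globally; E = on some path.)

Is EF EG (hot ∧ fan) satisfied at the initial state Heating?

States satisfying EG (hot ∧ fan): ∅.
States satisfying EF EG (hot ∧ fan): ∅.
No suitable path/successor from Heating witnesses the formula.
Heating ∉ Sat(EF EG (hot ∧ fan)).

No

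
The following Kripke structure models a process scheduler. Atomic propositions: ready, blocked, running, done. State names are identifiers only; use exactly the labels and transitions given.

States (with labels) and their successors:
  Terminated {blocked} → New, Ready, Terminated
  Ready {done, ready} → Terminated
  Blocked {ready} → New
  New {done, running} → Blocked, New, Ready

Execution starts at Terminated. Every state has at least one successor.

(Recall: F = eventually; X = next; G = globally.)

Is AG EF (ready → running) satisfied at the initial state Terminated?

Yes

States satisfying EF (ready → running): {Terminated, Ready, Blocked, New}.
States satisfying AG EF (ready → running): {Terminated, Ready, Blocked, New}.
Every state reachable from Terminated satisfies EF (ready → running).
Terminated ∈ Sat(AG EF (ready → running)).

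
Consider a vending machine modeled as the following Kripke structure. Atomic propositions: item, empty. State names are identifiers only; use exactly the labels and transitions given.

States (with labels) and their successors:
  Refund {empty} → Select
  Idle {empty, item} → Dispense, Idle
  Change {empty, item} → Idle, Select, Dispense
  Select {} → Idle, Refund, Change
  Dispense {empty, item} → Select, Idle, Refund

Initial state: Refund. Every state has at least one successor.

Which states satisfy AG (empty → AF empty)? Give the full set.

{Refund, Idle, Change, Select, Dispense}

States satisfying empty → AF empty: {Refund, Idle, Change, Select, Dispense}.
States satisfying AG (empty → AF empty): {Refund, Idle, Change, Select, Dispense}.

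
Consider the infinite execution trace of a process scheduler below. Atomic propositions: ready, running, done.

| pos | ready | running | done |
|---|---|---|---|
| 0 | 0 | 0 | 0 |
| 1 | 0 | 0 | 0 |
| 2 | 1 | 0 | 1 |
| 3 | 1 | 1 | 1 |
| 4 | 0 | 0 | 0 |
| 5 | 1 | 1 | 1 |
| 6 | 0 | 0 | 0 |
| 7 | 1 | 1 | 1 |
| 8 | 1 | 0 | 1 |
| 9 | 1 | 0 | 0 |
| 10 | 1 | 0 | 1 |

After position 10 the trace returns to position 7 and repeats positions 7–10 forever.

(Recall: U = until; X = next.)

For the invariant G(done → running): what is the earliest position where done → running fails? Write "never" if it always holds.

2

Check done → running at each position in order: 0 ✓, 1 ✓.
At position 2 the labels are {done, ready}, so done → running is false there. This is the first violation.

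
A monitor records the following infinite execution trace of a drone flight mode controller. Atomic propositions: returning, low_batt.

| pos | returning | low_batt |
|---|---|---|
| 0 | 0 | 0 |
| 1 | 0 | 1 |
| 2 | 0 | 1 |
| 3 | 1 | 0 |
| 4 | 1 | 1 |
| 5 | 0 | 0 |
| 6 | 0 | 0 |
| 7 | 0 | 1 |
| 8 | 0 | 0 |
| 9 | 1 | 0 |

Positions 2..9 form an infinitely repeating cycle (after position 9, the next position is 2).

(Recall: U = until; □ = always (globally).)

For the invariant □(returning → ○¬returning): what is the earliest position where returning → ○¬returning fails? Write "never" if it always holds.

Check returning → ○¬returning at each position in order: 0 ✓, 1 ✓, 2 ✓.
At position 3 the labels are {returning} and the next position 4 has {low_batt, returning}, so returning → ○¬returning is false there. This is the first violation.

3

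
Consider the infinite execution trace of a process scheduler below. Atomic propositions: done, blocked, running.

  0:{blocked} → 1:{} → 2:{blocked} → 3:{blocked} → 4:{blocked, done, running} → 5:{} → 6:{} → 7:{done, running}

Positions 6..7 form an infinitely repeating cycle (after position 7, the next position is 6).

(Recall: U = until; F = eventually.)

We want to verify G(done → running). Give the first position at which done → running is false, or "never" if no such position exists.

done → running holds at every position 0..7, and those are all the positions the trace ever visits, so the invariant G(done → running) is never violated.

never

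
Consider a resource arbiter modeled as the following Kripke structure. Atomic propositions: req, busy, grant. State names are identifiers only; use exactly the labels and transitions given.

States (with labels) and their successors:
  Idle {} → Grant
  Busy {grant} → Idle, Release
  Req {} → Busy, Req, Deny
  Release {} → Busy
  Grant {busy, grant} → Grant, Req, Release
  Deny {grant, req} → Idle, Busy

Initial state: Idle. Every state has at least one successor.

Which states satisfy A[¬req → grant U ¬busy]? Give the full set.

{Idle, Busy, Req, Release, Deny}

States satisfying ¬req → grant: {Busy, Grant, Deny}.
States satisfying ¬busy: {Idle, Busy, Req, Release, Deny}.
States satisfying A[¬req → grant U ¬busy]: {Idle, Busy, Req, Release, Deny}.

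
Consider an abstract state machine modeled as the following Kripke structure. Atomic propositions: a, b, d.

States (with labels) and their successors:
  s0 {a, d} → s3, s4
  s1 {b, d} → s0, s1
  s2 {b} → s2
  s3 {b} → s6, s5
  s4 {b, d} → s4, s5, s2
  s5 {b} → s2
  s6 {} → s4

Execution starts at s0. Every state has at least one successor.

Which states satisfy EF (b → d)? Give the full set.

{s0, s1, s3, s4, s6}

States satisfying b → d: {s0, s1, s4, s6}.
States satisfying EF (b → d): {s0, s1, s3, s4, s6}.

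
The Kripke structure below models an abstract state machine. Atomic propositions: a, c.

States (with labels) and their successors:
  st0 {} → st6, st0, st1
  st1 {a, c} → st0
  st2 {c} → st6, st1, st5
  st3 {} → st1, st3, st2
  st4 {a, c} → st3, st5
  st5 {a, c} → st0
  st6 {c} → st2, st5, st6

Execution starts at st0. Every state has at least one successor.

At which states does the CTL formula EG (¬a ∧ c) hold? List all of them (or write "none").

{st2, st6}

States satisfying ¬a ∧ c: {st2, st6}.
States satisfying EG (¬a ∧ c): {st2, st6}.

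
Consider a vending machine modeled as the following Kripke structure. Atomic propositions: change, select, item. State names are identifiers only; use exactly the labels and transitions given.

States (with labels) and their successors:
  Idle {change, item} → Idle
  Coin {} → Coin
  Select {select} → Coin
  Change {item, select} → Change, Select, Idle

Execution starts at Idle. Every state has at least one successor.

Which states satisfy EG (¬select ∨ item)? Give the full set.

States satisfying ¬select ∨ item: {Idle, Coin, Change}.
States satisfying EG (¬select ∨ item): {Idle, Coin, Change}.

{Idle, Coin, Change}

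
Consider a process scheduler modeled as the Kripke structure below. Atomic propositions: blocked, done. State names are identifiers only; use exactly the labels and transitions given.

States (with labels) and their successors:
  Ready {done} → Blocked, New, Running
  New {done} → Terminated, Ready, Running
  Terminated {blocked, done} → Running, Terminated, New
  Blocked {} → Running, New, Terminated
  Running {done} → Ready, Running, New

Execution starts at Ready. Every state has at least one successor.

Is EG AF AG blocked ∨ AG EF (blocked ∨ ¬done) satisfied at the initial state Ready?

States satisfying AF AG blocked: ∅.
States satisfying EG AF AG blocked: ∅.
States satisfying EF (blocked ∨ ¬done): {Ready, New, Terminated, Blocked, Running}.
States satisfying AG EF (blocked ∨ ¬done): {Ready, New, Terminated, Blocked, Running}.
States satisfying EG AF AG blocked ∨ AG EF (blocked ∨ ¬done): {Ready, New, Terminated, Blocked, Running}.
Ready ∈ Sat(EG AF AG blocked ∨ AG EF (blocked ∨ ¬done)).

Satisfied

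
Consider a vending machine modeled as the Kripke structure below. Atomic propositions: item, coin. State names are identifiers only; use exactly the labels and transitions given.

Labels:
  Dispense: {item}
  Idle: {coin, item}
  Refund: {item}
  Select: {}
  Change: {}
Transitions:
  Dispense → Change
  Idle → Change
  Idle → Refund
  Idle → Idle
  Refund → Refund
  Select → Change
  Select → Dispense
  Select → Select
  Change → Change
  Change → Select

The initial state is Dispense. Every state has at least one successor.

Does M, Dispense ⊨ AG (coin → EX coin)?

Yes

States satisfying coin → EX coin: {Dispense, Idle, Refund, Select, Change}.
States satisfying AG (coin → EX coin): {Dispense, Idle, Refund, Select, Change}.
Every state reachable from Dispense satisfies coin → EX coin.
Dispense ∈ Sat(AG (coin → EX coin)).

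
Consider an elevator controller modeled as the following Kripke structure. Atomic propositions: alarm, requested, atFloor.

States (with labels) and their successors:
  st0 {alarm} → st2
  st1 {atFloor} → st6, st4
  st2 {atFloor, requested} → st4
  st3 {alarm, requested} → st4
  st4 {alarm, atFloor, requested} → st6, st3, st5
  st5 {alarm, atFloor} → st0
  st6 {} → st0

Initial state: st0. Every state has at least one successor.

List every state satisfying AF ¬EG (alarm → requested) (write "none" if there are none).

States satisfying ¬EG (alarm → requested): {st0, st5, st6}.
States satisfying AF ¬EG (alarm → requested): {st0, st5, st6}.

{st0, st5, st6}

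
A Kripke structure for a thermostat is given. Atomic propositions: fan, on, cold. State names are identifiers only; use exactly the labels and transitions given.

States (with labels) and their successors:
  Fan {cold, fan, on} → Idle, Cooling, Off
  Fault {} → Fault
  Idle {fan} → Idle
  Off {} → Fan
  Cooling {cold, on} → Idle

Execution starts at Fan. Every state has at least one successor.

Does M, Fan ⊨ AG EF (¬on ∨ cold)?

States satisfying EF (¬on ∨ cold): {Fan, Fault, Idle, Off, Cooling}.
States satisfying AG EF (¬on ∨ cold): {Fan, Fault, Idle, Off, Cooling}.
Every state reachable from Fan satisfies EF (¬on ∨ cold).
Fan ∈ Sat(AG EF (¬on ∨ cold)).

Satisfied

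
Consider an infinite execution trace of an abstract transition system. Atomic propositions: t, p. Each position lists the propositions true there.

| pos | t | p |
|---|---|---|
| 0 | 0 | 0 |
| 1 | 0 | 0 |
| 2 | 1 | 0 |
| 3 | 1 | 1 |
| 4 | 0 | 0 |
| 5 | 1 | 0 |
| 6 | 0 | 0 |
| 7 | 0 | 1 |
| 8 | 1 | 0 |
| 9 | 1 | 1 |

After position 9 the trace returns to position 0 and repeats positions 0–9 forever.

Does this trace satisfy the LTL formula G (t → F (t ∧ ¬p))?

Yes

t → F (t ∧ ¬p) holds at every position 0..9, and those are all positions ever visited, so G (t → F (t ∧ ¬p)) holds.
Positions where t holds: 2, 3, 5, 8, 9.
Check F (t ∧ ¬p) at each: 2→ok, 3→ok, 5→ok, 8→ok, 9→ok.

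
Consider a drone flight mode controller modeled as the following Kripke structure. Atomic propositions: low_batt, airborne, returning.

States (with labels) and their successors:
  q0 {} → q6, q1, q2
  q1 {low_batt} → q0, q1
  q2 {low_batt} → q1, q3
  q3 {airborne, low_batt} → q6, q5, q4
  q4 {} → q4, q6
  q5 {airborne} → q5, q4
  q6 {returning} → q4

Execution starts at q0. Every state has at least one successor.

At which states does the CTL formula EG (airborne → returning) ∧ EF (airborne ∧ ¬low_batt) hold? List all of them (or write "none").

{q0, q1, q2}

States satisfying airborne → returning: {q0, q1, q2, q4, q6}.
States satisfying EG (airborne → returning): {q0, q1, q2, q4, q6}.
States satisfying airborne ∧ ¬low_batt: {q5}.
States satisfying EF (airborne ∧ ¬low_batt): {q0, q1, q2, q3, q5}.
States satisfying EG (airborne → returning) ∧ EF (airborne ∧ ¬low_batt): {q0, q1, q2}.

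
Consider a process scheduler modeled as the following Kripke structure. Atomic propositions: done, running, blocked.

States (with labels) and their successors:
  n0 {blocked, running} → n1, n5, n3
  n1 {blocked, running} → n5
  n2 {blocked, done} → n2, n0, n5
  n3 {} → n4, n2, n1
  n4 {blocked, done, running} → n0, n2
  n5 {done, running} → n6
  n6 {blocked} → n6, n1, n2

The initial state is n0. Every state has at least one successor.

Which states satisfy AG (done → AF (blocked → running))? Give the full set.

none

States satisfying done → AF (blocked → running): {n0, n1, n3, n4, n5, n6}.
States satisfying AG (done → AF (blocked → running)): ∅.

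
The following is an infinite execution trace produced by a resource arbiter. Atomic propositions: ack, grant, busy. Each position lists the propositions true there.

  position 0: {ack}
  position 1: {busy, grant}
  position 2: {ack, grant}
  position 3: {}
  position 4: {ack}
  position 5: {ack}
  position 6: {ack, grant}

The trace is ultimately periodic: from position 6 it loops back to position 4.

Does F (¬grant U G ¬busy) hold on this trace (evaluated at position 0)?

¬grant U G ¬busy holds at position 2, which is reachable from 0, so F (¬grant U G ¬busy) holds.

Holds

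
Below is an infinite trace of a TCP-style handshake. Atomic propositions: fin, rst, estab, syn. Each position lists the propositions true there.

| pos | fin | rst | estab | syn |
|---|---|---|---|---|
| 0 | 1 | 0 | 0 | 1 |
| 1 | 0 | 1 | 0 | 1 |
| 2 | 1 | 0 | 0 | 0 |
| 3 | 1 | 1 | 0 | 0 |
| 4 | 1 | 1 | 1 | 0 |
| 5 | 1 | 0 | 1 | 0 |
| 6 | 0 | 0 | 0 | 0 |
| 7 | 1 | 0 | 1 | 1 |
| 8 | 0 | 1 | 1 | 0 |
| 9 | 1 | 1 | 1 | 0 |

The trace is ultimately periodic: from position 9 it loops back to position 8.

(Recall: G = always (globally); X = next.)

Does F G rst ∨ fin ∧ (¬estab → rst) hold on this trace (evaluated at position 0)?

G rst holds at position 8, which is reachable from 0, so F G rst holds.
At position 0: F G rst is true; fin ∧ (¬estab → rst) is false; so F G rst ∨ fin ∧ (¬estab → rst) is true.

Yes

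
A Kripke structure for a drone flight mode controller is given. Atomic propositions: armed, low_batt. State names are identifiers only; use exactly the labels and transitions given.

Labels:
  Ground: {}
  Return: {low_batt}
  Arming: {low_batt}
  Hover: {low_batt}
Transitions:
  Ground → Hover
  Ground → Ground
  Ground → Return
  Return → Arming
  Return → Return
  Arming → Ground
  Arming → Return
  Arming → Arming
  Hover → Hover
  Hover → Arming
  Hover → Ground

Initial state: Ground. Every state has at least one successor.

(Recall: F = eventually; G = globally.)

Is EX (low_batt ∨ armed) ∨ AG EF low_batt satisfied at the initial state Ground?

Holds

States satisfying low_batt ∨ armed: {Return, Arming, Hover}.
States satisfying EX (low_batt ∨ armed): {Ground, Return, Arming, Hover}.
States satisfying EF low_batt: {Ground, Return, Arming, Hover}.
States satisfying AG EF low_batt: {Ground, Return, Arming, Hover}.
States satisfying EX (low_batt ∨ armed) ∨ AG EF low_batt: {Ground, Return, Arming, Hover}.
Ground ∈ Sat(EX (low_batt ∨ armed) ∨ AG EF low_batt).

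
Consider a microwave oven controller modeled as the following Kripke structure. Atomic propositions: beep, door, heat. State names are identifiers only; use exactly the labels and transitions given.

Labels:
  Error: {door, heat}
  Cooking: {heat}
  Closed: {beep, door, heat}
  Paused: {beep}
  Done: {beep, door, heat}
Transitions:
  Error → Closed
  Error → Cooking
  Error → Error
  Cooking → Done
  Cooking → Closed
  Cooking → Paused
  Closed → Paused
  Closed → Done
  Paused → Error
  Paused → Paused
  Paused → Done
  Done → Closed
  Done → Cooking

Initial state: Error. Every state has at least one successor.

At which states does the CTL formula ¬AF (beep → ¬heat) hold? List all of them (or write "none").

{Closed, Done}

States satisfying beep → ¬heat: {Error, Cooking, Paused}.
States satisfying AF (beep → ¬heat): {Error, Cooking, Paused}.
States satisfying ¬AF (beep → ¬heat): {Closed, Done}.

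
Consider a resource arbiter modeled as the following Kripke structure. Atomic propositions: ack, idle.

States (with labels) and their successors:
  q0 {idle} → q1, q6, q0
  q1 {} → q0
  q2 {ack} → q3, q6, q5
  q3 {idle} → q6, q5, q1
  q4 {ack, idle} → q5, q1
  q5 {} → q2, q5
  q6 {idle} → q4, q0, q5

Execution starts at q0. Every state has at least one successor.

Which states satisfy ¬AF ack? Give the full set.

{q0, q1, q3, q5, q6}

States satisfying ack: {q2, q4}.
States satisfying AF ack: {q2, q4}.
States satisfying ¬AF ack: {q0, q1, q3, q5, q6}.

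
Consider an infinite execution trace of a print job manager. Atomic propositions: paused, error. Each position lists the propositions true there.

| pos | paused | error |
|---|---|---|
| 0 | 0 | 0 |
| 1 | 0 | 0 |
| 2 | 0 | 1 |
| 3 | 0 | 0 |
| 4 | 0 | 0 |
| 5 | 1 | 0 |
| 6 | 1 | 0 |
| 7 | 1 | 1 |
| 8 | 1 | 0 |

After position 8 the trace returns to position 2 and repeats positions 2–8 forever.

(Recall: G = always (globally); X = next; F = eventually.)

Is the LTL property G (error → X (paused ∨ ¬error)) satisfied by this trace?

error → X (paused ∨ ¬error) holds at every position 0..8, and those are all positions ever visited, so G (error → X (paused ∨ ¬error)) holds.
Positions where error holds: 2, 7.
Check X (paused ∨ ¬error) at each: 2→ok, 7→ok.

Satisfied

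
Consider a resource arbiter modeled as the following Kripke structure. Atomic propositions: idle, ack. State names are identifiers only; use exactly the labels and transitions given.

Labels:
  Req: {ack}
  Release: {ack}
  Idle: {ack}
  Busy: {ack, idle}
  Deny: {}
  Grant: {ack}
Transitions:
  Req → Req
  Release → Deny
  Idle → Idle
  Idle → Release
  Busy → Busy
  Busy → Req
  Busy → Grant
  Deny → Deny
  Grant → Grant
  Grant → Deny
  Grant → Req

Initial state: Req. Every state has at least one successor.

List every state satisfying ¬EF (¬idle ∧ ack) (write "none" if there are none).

{Deny}

States satisfying ¬idle ∧ ack: {Req, Release, Idle, Grant}.
States satisfying EF (¬idle ∧ ack): {Req, Release, Idle, Busy, Grant}.
States satisfying ¬EF (¬idle ∧ ack): {Deny}.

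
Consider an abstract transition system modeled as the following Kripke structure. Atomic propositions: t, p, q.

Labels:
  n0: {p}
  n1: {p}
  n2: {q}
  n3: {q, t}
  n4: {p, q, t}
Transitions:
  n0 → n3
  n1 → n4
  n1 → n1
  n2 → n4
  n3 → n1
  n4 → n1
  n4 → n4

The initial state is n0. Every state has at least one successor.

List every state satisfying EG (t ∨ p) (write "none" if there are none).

States satisfying t ∨ p: {n0, n1, n3, n4}.
States satisfying EG (t ∨ p): {n0, n1, n3, n4}.

{n0, n1, n3, n4}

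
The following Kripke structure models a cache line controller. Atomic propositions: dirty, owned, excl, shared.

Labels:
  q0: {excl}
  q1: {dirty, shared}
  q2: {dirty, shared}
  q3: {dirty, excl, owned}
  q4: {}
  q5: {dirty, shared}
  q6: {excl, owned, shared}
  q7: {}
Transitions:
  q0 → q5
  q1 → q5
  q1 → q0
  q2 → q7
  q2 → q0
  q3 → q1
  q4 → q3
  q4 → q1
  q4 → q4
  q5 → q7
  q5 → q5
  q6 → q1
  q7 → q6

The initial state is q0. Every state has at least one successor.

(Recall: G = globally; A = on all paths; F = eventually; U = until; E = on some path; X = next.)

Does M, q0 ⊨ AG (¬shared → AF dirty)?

States satisfying ¬shared → AF dirty: {q0, q1, q2, q3, q5, q6, q7}.
States satisfying AG (¬shared → AF dirty): {q0, q1, q2, q3, q5, q6, q7}.
Every state reachable from q0 satisfies ¬shared → AF dirty.
q0 ∈ Sat(AG (¬shared → AF dirty)).

Yes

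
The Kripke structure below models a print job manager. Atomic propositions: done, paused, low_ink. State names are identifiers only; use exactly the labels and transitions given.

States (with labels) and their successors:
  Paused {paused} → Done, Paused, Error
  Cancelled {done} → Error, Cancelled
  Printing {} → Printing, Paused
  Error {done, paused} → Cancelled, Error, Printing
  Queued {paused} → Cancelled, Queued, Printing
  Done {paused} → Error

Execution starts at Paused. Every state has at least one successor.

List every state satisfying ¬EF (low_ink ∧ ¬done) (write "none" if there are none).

{Paused, Cancelled, Printing, Error, Queued, Done}

States satisfying low_ink ∧ ¬done: ∅.
States satisfying EF (low_ink ∧ ¬done): ∅.
States satisfying ¬EF (low_ink ∧ ¬done): {Paused, Cancelled, Printing, Error, Queued, Done}.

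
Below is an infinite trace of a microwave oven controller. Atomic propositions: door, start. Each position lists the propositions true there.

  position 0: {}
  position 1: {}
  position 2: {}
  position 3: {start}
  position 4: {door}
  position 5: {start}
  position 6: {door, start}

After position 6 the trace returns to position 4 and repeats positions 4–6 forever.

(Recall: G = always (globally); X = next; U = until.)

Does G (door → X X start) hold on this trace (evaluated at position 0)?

Satisfied

door → X X start holds at every position 0..6, and those are all positions ever visited, so G (door → X X start) holds.
Positions where door holds: 4, 6.
Check X X start at each: 4→ok, 6→ok.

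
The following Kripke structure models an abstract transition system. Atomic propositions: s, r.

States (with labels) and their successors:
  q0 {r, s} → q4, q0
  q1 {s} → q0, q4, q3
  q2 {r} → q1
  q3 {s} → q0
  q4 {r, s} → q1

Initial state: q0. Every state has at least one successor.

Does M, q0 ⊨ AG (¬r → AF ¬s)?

States satisfying ¬r → AF ¬s: {q0, q2, q4}.
States satisfying AG (¬r → AF ¬s): ∅.
q1 is reachable from q0 and violates ¬r → AF ¬s, so AG fails at q0.
q0 ∉ Sat(AG (¬r → AF ¬s)).

Does not hold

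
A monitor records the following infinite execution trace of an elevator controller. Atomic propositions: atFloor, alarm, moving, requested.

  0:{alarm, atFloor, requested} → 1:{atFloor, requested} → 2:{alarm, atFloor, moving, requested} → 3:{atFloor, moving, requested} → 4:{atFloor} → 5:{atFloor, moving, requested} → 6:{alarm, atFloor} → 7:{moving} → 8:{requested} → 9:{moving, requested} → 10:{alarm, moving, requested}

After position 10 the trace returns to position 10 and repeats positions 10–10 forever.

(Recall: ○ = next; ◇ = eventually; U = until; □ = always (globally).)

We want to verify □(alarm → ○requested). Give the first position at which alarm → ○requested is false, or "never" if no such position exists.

Check alarm → ○requested at each position in order: 0 ✓, 1 ✓, 2 ✓, 3 ✓, 4 ✓, 5 ✓.
At position 6 the labels are {alarm, atFloor} and the next position 7 has {moving}, so alarm → ○requested is false there. This is the first violation.

6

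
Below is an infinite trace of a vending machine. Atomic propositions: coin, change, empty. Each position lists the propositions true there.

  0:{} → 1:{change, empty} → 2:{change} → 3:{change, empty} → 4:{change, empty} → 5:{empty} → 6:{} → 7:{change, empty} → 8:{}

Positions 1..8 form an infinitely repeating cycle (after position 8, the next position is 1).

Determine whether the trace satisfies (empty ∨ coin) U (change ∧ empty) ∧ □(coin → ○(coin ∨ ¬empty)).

Walking from position 0: at position 0, change ∧ empty has not yet held and empty ∨ coin fails, so (empty ∨ coin) U (change ∧ empty) is false.
coin → ○(coin ∨ ¬empty) holds at every position 0..8, and those are all positions ever visited, so □(coin → ○(coin ∨ ¬empty)) holds.
At position 0: (empty ∨ coin) U (change ∧ empty) is false; □(coin → ○(coin ∨ ¬empty)) is true; so (empty ∨ coin) U (change ∧ empty) ∧ □(coin → ○(coin ∨ ¬empty)) is false.

No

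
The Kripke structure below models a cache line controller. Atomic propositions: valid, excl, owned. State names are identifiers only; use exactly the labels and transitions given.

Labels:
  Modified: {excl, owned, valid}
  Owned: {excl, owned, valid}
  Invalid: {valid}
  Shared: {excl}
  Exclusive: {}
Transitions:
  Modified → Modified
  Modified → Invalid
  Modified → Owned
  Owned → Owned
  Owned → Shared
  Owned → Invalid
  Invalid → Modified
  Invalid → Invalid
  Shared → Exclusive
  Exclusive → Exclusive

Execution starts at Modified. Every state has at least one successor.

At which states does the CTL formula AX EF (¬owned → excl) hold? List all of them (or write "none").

{Modified, Owned, Invalid}

States satisfying EF (¬owned → excl): {Modified, Owned, Invalid, Shared}.
States satisfying AX EF (¬owned → excl): {Modified, Owned, Invalid}.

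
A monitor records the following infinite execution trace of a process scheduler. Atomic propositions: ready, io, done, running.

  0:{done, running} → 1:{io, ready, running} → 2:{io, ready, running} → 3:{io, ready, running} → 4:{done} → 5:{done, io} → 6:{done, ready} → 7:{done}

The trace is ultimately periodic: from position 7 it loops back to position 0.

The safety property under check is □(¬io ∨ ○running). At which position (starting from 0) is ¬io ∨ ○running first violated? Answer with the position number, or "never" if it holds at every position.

Check ¬io ∨ ○running at each position in order: 0 ✓, 1 ✓, 2 ✓.
At position 3 the labels are {io, ready, running} and the next position 4 has {done}, so ¬io ∨ ○running is false there. This is the first violation.

3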